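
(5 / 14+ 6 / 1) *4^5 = 45568 / 7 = 6509.71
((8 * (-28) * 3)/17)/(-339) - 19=-36275/1921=-18.88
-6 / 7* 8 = -48 / 7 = -6.86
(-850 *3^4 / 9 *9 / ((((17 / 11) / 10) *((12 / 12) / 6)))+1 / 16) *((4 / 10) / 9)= -42767999 / 360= -118800.00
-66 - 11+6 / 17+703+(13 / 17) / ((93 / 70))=991174 / 1581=626.93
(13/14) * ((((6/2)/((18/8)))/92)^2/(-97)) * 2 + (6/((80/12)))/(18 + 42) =9695557/646543800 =0.01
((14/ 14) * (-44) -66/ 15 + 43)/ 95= -27/ 475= -0.06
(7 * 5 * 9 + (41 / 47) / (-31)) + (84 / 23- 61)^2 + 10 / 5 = 2779138789 / 770753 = 3605.75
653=653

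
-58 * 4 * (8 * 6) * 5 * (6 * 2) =-668160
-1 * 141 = -141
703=703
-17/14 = -1.21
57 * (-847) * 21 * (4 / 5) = -4055436 / 5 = -811087.20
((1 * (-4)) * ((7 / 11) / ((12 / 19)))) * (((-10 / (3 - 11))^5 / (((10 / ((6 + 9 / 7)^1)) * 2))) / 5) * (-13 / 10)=104975 / 90112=1.16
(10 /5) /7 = 2 /7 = 0.29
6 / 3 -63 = -61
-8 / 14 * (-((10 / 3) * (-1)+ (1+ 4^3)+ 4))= 788 / 21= 37.52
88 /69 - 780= -53732 /69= -778.72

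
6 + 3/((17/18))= 156/17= 9.18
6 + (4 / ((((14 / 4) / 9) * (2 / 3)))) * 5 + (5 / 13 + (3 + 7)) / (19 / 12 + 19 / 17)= 4361646 / 50141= 86.99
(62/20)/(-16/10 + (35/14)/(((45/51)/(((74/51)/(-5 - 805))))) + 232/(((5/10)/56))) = 22599/189411659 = 0.00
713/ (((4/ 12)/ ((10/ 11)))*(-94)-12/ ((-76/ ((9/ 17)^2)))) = -58726245/ 2835202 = -20.71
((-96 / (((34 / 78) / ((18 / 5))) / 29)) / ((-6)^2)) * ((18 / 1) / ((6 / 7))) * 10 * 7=-15960672 / 17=-938863.06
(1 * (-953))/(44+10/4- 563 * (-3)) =-1906/3471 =-0.55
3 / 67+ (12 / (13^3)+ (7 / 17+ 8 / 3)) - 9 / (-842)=19843945037 / 6321019458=3.14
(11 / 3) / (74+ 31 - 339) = -11 / 702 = -0.02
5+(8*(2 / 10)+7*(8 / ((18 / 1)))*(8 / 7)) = 457 / 45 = 10.16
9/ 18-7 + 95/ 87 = -941/ 174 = -5.41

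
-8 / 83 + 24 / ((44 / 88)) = 47.90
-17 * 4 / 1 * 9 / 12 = -51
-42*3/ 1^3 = -126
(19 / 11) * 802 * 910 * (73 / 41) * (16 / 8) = 2024520680 / 451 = 4488959.38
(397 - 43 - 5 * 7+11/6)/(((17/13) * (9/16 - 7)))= -200200/5253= -38.11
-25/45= -5/9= -0.56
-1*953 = -953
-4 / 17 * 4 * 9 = -144 / 17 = -8.47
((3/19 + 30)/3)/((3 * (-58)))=-191/3306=-0.06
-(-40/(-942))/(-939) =0.00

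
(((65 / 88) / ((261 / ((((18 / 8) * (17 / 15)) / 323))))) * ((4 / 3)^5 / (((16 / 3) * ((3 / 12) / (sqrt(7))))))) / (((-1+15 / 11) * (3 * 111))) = 26 * sqrt(7) / 44586369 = 0.00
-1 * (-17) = 17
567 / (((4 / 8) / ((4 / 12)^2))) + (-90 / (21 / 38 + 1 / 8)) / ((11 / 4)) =88038 / 1133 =77.70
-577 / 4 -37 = -725 / 4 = -181.25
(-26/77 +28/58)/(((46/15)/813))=1975590/51359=38.47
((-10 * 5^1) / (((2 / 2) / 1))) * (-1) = 50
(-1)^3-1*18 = -19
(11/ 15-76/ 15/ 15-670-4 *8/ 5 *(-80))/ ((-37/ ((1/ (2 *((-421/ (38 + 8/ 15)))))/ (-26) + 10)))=58233664129/ 1366881750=42.60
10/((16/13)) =65/8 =8.12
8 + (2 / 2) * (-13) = -5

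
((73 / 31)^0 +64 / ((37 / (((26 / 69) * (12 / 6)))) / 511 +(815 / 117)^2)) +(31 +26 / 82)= 1875902926109 / 55774932569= 33.63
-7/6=-1.17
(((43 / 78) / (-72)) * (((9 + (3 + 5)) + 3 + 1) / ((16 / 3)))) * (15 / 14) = -215 / 6656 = -0.03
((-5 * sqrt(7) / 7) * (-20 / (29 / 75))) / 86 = 3750 * sqrt(7) / 8729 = 1.14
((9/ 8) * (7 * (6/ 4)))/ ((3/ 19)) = 1197/ 16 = 74.81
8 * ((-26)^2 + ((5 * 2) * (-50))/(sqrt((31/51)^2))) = -36352/31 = -1172.65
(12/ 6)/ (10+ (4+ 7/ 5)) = 10/ 77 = 0.13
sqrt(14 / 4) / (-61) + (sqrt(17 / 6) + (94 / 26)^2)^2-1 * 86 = 131.66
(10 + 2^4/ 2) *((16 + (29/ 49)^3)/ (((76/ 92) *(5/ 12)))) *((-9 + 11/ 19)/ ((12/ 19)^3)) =-3333039204/ 117649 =-28330.37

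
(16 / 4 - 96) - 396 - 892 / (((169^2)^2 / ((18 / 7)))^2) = -15911441958788196647000 / 32605413849975812209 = -488.00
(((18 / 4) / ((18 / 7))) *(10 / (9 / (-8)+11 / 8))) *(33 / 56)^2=5445 / 224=24.31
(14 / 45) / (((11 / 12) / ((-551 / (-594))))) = 15428 / 49005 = 0.31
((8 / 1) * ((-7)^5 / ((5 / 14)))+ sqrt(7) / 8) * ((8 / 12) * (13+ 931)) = -3553940992 / 15+ 236 * sqrt(7) / 3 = -236929191.33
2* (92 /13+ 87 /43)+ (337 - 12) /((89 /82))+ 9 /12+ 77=78683905 /199004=395.39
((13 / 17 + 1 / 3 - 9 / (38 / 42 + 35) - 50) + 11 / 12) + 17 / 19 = -23059151 / 487084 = -47.34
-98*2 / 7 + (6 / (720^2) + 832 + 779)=136771201 / 86400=1583.00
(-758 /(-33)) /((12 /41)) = 15539 /198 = 78.48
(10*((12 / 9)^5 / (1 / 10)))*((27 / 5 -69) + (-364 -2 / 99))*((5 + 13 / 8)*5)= -143598284800 / 24057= -5969085.29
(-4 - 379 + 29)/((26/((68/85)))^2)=-0.34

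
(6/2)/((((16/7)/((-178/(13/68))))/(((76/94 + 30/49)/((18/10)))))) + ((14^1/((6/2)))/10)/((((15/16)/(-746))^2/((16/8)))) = 8516781269788/14434875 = 590014.20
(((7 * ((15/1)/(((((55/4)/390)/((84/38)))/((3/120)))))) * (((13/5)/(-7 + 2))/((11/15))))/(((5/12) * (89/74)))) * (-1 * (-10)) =-2382543072/1023055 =-2328.85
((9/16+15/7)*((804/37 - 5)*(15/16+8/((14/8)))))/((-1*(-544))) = 115722669/252485632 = 0.46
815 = 815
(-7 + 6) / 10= -1 / 10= -0.10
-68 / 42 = -34 / 21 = -1.62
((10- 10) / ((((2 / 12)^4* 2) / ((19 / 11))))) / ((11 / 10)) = 0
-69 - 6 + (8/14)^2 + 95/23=-79502/1127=-70.54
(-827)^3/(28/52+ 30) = -7352920679/397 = -18521210.78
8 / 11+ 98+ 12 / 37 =40314 / 407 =99.05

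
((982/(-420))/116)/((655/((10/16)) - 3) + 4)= -491/25553640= -0.00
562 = 562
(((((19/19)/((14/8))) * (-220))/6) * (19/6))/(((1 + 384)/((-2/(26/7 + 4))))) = 76/1701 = 0.04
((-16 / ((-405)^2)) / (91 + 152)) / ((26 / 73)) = -584 / 518154975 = -0.00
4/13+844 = 10976/13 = 844.31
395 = 395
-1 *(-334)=334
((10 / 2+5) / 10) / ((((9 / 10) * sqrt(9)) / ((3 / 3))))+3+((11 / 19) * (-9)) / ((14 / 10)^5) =20706178 / 8621991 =2.40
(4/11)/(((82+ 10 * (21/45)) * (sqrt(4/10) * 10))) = 3 * sqrt(10)/14300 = 0.00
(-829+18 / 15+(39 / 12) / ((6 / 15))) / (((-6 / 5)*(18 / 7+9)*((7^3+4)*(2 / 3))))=25501 / 99936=0.26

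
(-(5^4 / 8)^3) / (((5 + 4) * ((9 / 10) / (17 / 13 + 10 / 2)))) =-50048828125 / 134784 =-371326.18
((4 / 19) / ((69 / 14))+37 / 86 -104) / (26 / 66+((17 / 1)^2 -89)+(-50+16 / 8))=-128394871 / 188999878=-0.68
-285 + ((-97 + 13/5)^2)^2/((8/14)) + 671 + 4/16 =347429940217/2500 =138971976.09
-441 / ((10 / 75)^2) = -99225 / 4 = -24806.25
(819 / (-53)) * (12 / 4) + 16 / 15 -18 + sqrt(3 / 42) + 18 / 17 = -841079 / 13515 + sqrt(14) / 14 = -61.97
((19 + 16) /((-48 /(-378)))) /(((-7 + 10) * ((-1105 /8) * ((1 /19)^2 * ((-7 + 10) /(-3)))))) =53067 /221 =240.12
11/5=2.20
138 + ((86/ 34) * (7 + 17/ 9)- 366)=-31444/ 153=-205.52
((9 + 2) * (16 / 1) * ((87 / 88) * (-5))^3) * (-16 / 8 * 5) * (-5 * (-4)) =2057821875 / 484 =4251698.09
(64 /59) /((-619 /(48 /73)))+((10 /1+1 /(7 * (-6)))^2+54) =722001639953 /4702882212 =153.52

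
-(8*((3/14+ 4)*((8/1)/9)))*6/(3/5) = -18880/63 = -299.68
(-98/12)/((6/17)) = -833/36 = -23.14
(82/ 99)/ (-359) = -82/ 35541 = -0.00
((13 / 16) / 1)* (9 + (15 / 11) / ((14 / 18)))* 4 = 2691 / 77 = 34.95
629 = 629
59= 59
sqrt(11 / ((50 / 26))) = sqrt(143) / 5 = 2.39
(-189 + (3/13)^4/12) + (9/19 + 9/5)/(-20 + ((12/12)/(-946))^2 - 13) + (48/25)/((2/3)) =-298384625432261961/1602592877159300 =-186.19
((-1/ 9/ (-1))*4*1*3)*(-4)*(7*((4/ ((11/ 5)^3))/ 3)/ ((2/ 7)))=-196000/ 11979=-16.36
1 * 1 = 1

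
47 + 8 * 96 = 815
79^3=493039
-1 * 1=-1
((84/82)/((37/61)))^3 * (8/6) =22422091104/3491055413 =6.42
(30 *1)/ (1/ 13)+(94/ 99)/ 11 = 424804/ 1089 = 390.09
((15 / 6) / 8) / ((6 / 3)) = 5 / 32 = 0.16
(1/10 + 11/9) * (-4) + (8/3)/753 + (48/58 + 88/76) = -20536868/6223545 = -3.30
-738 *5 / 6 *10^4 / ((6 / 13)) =-13325000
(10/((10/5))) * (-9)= -45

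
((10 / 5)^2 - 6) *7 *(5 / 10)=-7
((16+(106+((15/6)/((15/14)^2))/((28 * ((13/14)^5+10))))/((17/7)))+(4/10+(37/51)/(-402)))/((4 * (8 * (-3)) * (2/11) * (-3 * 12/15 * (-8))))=-389306669725369/2172707492032512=-0.18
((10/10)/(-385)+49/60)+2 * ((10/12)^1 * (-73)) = -186113/1540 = -120.85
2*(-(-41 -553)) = 1188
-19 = -19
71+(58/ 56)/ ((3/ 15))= 2133/ 28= 76.18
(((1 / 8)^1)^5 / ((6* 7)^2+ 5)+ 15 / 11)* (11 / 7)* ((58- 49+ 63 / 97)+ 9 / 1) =1572923493819 / 39359315968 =39.96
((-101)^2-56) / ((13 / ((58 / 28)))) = 294205 / 182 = 1616.51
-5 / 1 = -5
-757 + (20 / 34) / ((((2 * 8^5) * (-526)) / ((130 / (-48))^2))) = -127762371203717 / 168774598656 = -757.00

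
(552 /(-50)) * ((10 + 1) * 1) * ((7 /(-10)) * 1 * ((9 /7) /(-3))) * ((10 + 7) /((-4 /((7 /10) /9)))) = 30107 /2500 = 12.04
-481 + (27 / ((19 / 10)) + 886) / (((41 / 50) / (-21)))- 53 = -18375186 / 779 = -23588.17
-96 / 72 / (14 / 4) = -8 / 21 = -0.38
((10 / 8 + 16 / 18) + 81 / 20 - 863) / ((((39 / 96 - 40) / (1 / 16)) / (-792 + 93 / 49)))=-199028653 / 186249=-1068.62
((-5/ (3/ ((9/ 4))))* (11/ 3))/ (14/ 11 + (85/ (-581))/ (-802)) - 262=-3559740677/ 13048806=-272.80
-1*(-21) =21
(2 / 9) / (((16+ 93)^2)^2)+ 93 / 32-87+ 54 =-1223417781323 / 40653550368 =-30.09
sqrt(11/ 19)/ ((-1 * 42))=-sqrt(209)/ 798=-0.02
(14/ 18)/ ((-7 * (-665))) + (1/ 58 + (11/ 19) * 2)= 407983/ 347130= 1.18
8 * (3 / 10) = 12 / 5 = 2.40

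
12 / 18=2 / 3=0.67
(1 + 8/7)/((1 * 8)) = 15/56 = 0.27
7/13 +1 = 20/13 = 1.54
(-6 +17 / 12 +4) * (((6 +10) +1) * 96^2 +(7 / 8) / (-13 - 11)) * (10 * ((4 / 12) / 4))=-1052835595 / 13824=-76159.98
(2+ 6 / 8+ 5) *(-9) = -279 / 4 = -69.75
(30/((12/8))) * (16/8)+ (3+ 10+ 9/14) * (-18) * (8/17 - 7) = 195569/119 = 1643.44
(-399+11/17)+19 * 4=-5480/17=-322.35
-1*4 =-4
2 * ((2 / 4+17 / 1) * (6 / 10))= 21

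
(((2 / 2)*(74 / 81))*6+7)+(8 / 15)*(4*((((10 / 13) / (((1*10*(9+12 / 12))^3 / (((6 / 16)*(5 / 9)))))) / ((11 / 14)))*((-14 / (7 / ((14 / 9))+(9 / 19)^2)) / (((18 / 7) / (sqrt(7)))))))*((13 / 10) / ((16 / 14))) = 337 / 27 -866761*sqrt(7) / 1519600500000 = 12.48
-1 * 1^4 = -1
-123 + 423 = 300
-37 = -37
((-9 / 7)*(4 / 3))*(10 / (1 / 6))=-720 / 7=-102.86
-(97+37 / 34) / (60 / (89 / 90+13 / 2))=-224779 / 18360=-12.24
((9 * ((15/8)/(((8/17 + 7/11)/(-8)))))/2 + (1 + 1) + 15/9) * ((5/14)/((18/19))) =-751355/34776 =-21.61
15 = 15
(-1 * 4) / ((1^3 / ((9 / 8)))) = -9 / 2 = -4.50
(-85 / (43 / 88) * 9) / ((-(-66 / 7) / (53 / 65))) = -75684 / 559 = -135.39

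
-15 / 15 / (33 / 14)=-14 / 33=-0.42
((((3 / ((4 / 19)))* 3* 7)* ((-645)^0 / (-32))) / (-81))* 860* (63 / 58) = 200165 / 1856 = 107.85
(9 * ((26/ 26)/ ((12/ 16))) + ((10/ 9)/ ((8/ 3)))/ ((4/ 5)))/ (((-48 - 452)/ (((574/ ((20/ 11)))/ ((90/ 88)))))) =-20870927/ 2700000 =-7.73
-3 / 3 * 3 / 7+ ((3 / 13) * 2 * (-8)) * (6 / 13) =-2523 / 1183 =-2.13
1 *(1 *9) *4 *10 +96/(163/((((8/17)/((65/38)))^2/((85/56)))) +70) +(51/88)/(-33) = 2007257486948891/5575541929320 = 360.01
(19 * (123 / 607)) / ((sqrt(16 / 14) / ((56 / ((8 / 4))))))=16359 * sqrt(14) / 607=100.84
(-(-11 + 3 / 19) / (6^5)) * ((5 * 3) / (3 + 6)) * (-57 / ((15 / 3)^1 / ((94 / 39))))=-0.06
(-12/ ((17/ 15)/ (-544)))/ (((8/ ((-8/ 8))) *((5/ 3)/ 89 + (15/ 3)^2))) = -28.78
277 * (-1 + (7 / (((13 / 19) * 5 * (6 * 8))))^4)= -26248029837220283 / 94758543360000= -277.00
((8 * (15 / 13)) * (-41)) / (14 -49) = 10.81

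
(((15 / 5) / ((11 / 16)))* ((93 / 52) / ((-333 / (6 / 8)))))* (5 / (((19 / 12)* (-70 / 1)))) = 558 / 703703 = 0.00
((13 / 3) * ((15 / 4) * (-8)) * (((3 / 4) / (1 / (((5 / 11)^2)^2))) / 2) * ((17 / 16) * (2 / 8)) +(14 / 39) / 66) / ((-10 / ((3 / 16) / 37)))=240024223 / 865360404480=0.00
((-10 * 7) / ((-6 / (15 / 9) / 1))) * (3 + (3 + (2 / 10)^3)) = 5257 / 45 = 116.82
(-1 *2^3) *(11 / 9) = -88 / 9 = -9.78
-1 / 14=-0.07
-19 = -19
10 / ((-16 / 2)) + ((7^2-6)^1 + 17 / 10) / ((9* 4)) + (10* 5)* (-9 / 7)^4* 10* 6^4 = 510183357599 / 288120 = 1770732.19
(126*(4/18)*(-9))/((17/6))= -1512/17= -88.94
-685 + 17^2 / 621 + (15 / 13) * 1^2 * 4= -5488988 / 8073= -679.92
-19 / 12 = -1.58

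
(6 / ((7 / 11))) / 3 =22 / 7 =3.14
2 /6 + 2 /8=7 /12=0.58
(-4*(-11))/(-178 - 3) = -44/181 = -0.24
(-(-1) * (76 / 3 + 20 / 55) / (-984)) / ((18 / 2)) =-106 / 36531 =-0.00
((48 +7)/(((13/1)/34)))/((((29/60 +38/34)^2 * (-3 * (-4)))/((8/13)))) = 2.88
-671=-671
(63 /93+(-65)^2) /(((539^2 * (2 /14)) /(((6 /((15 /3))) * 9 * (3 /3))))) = 7073784 /6432965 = 1.10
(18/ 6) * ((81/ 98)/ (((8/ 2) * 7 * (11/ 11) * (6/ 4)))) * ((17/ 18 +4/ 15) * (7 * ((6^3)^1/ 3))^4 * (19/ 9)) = 48698786304/ 5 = 9739757260.80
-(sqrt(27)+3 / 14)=-3 * sqrt(3) - 3 / 14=-5.41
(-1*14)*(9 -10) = 14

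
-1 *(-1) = 1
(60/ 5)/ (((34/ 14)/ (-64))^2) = 2408448/ 289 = 8333.73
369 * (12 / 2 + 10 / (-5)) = 1476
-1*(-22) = 22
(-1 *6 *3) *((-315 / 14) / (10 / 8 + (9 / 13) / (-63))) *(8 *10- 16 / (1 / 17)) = -28304640 / 451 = -62759.73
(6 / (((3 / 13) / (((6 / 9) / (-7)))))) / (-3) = 52 / 63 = 0.83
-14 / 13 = -1.08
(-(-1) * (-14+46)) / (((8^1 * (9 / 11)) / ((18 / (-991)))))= -88 / 991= -0.09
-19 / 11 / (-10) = 0.17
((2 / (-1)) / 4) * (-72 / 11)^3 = 186624 / 1331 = 140.21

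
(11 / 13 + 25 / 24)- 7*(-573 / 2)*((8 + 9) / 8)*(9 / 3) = 7979057 / 624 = 12786.95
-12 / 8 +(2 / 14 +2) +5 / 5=23 / 14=1.64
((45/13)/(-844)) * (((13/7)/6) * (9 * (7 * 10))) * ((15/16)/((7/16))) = -1.71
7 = 7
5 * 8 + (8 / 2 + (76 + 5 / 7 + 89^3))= 4935628 / 7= 705089.71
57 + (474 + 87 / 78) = 13835 / 26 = 532.12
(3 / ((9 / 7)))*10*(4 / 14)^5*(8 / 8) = 320 / 7203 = 0.04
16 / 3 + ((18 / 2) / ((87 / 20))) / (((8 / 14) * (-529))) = 245141 / 46023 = 5.33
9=9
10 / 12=5 / 6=0.83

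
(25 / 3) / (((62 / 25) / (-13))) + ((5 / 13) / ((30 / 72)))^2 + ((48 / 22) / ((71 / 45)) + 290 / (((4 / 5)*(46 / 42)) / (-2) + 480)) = -25244922192727 / 618094191858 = -40.84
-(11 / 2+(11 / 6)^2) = -319 / 36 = -8.86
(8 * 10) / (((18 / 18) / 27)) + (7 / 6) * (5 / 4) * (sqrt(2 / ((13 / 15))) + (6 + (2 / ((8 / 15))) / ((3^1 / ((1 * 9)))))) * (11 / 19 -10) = 1169185 / 608 -6265 * sqrt(390) / 5928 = 1902.13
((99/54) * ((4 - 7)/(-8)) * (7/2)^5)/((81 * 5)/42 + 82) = 1294139/328448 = 3.94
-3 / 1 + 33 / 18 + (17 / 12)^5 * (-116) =-41248429 / 62208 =-663.07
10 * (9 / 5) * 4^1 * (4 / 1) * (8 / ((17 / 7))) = 16128 / 17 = 948.71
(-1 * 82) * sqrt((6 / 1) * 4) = -164 * sqrt(6) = -401.72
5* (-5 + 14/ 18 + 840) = 37610/ 9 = 4178.89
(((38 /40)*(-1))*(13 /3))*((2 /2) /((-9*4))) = 247 /2160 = 0.11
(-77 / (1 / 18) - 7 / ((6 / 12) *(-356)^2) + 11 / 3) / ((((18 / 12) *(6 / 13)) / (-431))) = 1472396216551 / 1710936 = 860579.37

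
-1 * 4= -4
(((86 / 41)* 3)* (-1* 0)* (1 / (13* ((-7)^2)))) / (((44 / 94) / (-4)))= 0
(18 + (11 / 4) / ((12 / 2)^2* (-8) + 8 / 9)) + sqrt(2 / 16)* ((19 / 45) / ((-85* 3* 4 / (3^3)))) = 185949 / 10336 - 19* sqrt(2) / 6800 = 17.99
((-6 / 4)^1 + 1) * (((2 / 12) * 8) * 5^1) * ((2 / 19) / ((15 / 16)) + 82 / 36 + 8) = -17767 / 513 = -34.63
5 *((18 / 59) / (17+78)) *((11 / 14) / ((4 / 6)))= 0.02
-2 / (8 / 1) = -1 / 4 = -0.25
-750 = -750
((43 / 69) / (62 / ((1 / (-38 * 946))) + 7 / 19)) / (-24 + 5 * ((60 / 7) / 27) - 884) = 133 / 431146244976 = 0.00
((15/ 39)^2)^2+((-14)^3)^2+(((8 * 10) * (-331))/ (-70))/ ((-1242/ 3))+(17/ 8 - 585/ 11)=27421403828861843/ 3641870232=7529484.05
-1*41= -41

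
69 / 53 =1.30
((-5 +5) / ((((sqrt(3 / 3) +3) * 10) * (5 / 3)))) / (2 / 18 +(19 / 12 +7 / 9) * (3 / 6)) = 0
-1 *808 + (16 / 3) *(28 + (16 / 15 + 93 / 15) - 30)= -35096 / 45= -779.91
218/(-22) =-109/11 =-9.91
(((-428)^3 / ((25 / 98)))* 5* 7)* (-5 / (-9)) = -53784287872 / 9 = -5976031985.78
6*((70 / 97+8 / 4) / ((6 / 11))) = 29.94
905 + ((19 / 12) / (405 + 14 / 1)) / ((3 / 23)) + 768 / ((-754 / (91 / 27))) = 43821173 / 48604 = 901.60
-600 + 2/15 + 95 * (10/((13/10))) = 25526/195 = 130.90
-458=-458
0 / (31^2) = 0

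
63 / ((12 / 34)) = 357 / 2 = 178.50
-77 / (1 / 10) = -770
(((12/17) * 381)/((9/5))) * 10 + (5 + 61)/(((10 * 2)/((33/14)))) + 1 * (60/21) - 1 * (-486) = 4737993/2380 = 1990.75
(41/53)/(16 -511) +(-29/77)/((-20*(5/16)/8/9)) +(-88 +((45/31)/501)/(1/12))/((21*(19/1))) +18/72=1577580998263/361277462700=4.37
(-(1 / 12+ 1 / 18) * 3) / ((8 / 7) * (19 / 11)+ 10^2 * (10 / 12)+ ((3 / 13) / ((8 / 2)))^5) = -7318927616 / 1498460142145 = -0.00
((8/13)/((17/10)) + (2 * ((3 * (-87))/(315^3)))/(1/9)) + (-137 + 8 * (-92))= -74417164193/85278375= -872.64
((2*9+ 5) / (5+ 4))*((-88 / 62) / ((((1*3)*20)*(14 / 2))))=-253 / 29295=-0.01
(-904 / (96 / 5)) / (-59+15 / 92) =12995 / 16239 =0.80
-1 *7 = -7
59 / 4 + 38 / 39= 2453 / 156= 15.72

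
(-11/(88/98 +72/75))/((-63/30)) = 9625/3414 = 2.82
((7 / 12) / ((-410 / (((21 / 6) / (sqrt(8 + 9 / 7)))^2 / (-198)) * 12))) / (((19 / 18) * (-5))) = -2401 / 16041168000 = -0.00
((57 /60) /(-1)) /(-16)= 0.06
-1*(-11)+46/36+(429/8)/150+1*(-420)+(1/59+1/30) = -86513587/212400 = -407.31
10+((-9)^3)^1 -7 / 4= -720.75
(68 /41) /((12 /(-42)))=-238 /41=-5.80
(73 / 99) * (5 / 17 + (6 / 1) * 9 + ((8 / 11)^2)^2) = 991579075 / 24640803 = 40.24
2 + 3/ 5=13/ 5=2.60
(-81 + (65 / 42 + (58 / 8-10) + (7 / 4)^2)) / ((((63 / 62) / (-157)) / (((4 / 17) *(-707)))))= -13071258097 / 6426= -2034120.46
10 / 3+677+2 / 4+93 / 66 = 22514 / 33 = 682.24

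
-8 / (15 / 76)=-608 / 15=-40.53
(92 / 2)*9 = 414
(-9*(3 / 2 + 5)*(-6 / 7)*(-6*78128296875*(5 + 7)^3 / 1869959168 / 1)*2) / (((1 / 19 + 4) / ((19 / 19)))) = -42204046560609375 / 3937140592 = -10719466.47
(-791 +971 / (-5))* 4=-19704 / 5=-3940.80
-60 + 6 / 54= -539 / 9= -59.89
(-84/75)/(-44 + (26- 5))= 28/575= 0.05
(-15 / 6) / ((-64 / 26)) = 65 / 64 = 1.02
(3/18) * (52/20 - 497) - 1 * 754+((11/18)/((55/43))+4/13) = -977669/1170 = -835.61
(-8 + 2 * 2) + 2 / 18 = -35 / 9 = -3.89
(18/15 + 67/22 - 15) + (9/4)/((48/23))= -34061/3520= -9.68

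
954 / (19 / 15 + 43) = 7155 / 332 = 21.55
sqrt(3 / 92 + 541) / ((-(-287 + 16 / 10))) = 0.08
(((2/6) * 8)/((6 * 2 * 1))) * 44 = 88/9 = 9.78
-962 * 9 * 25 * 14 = -3030300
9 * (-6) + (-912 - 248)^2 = 1345546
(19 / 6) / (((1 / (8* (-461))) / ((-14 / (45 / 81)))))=1471512 / 5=294302.40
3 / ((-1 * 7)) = -3 / 7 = -0.43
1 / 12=0.08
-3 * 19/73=-57/73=-0.78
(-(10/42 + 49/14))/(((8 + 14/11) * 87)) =-1727/372708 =-0.00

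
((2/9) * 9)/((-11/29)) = -58/11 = -5.27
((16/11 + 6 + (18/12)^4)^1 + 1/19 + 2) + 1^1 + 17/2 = 80489/3344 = 24.07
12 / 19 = 0.63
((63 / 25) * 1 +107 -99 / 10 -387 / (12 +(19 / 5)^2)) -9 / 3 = 2709541 / 33050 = 81.98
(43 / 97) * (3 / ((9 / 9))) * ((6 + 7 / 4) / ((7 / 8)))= 7998 / 679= 11.78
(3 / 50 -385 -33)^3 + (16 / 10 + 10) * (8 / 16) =-9125397549273 / 125000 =-73003180.39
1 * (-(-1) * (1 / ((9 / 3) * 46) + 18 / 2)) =1243 / 138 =9.01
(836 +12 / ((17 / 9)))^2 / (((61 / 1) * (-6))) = -102531200 / 52887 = -1938.68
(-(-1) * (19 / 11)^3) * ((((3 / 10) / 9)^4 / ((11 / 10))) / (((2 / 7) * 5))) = 48013 / 11859210000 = 0.00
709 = 709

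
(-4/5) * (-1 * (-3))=-12/5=-2.40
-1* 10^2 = -100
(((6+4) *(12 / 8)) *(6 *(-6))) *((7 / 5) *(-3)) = 2268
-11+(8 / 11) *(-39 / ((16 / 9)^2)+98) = 18057 / 352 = 51.30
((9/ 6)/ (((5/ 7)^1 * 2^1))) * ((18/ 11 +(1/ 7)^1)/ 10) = 411/ 2200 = 0.19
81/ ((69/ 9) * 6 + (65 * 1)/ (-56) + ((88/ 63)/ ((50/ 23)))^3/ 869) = 200006344125000/ 110718551410609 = 1.81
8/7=1.14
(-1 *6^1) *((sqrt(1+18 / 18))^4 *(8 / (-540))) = 16 / 45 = 0.36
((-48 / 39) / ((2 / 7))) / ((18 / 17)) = -476 / 117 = -4.07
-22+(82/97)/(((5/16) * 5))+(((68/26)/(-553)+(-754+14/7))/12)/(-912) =-680175565493/31798384800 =-21.39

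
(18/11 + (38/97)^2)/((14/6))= 555738/724493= 0.77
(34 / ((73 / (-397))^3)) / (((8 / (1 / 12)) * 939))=-1063703141 / 17533774224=-0.06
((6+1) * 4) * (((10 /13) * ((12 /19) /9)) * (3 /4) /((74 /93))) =13020 /9139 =1.42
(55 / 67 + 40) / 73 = 2735 / 4891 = 0.56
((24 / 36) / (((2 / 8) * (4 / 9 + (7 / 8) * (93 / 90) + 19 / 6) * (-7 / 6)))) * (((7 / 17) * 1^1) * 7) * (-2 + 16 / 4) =-161280 / 55267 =-2.92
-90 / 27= -10 / 3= -3.33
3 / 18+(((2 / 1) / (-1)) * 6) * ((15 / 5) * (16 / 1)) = -3455 / 6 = -575.83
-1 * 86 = -86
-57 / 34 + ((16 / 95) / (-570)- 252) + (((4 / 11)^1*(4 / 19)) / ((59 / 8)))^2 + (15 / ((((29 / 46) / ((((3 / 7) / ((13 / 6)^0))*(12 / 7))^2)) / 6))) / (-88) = -6872329599816206263 / 26997710367115950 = -254.55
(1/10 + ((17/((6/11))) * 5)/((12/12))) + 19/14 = 33031/210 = 157.29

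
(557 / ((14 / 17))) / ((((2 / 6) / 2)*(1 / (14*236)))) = 13408104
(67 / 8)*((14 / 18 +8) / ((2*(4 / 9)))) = 5293 / 64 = 82.70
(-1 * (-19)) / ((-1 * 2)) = -19 / 2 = -9.50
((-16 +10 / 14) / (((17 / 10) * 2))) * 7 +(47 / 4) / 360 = -769601 / 24480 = -31.44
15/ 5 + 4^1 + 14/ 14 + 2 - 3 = 7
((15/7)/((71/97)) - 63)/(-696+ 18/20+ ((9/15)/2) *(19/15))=93300/1078987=0.09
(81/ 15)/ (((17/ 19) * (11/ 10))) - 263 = -48155/ 187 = -257.51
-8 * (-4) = 32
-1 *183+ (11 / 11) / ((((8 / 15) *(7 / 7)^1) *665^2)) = -129483477 / 707560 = -183.00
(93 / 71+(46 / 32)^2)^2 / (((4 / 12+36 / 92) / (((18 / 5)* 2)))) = 2338629295869 / 20647936000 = 113.26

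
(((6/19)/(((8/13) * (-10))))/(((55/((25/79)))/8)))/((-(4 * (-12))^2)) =13/12680448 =0.00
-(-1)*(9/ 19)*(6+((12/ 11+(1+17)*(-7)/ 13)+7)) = 5661/ 2717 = 2.08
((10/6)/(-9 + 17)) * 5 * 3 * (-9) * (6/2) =-84.38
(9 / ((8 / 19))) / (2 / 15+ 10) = 135 / 64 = 2.11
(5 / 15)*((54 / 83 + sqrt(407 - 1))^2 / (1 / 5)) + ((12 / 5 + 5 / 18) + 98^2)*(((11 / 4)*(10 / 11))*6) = 180*sqrt(406) / 83 + 5984234789 / 41334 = 144821.24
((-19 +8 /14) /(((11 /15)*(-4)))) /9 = 215 /308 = 0.70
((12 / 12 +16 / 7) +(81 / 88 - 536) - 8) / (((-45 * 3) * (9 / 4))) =332513 / 187110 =1.78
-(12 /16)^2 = -9 /16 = -0.56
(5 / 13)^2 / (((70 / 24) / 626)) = 37560 / 1183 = 31.75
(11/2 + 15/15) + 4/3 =47/6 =7.83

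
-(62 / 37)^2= -3844 / 1369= -2.81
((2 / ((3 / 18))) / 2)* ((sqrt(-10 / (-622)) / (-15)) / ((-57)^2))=-2* sqrt(1555) / 5052195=-0.00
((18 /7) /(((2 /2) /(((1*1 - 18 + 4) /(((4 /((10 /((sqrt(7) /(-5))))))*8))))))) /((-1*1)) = -2925*sqrt(7) /392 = -19.74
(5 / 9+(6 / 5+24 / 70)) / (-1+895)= 661 / 281610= 0.00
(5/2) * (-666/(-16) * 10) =8325/8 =1040.62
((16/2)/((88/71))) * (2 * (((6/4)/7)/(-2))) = -213/154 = -1.38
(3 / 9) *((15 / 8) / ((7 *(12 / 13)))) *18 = 195 / 112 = 1.74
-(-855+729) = 126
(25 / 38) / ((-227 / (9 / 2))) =-225 / 17252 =-0.01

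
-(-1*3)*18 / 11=54 / 11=4.91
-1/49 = -0.02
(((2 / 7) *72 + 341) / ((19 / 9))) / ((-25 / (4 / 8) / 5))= -22779 / 1330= -17.13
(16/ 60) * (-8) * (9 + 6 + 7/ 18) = -4432/ 135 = -32.83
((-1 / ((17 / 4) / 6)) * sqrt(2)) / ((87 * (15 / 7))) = -56 * sqrt(2) / 7395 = -0.01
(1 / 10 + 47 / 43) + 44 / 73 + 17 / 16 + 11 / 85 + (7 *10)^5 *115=825122185732754503 / 4269040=193280500002.99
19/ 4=4.75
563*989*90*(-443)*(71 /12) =-262698758565 /2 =-131349379282.50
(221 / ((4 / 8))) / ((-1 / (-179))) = 79118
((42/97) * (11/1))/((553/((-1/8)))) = -33/30652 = -0.00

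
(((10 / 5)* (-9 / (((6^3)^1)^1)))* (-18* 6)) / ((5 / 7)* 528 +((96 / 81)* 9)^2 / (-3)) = 1701 / 64112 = 0.03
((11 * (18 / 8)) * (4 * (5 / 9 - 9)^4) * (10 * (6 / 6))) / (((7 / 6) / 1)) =7339678720 / 1701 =4314919.88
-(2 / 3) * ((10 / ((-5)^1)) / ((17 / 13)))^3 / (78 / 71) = 95992 / 44217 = 2.17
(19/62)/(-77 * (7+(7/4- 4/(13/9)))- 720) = -494/1902997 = -0.00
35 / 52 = 0.67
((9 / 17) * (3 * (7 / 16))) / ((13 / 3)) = 0.16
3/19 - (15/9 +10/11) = -1516/627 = -2.42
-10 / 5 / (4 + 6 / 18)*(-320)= 1920 / 13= 147.69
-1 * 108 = -108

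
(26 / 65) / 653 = 2 / 3265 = 0.00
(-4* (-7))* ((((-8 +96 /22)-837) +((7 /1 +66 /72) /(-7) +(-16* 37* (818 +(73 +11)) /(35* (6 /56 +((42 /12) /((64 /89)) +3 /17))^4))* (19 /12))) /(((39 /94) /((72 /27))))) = -38442551508069803780599282064 /243823377167625603354435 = -157665.57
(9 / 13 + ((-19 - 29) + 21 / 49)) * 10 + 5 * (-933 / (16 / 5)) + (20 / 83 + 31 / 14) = -33218499 / 17264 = -1924.15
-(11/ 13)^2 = -121/ 169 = -0.72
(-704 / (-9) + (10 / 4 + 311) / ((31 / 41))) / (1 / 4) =550022 / 279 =1971.41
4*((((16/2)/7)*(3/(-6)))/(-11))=16/77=0.21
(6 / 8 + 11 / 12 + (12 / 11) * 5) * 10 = 2350 / 33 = 71.21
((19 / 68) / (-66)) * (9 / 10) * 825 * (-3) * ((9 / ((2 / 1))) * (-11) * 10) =-1269675 / 272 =-4667.92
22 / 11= 2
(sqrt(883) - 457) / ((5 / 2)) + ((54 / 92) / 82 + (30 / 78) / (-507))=-22722388843 / 124306260 + 2*sqrt(883) / 5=-170.91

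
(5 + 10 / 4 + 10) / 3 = 35 / 6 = 5.83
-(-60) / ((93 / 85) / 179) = 304300 / 31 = 9816.13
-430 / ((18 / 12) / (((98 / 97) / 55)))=-16856 / 3201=-5.27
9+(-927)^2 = 859338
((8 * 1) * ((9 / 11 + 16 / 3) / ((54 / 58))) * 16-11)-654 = 161021 / 891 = 180.72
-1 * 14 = -14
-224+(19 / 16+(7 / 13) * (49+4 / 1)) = -40409 / 208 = -194.27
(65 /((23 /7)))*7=3185 /23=138.48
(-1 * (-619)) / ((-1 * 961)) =-619 / 961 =-0.64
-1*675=-675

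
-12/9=-4/3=-1.33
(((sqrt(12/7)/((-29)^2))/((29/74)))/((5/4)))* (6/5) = 0.00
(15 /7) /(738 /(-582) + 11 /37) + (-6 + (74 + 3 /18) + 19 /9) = 14940895 /219492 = 68.07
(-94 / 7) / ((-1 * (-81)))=-94 / 567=-0.17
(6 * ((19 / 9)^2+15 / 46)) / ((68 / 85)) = 89105 / 2484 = 35.87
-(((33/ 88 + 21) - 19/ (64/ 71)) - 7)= 429/ 64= 6.70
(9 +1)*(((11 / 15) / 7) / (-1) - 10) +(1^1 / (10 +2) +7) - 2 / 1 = -2687 / 28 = -95.96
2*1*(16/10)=16/5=3.20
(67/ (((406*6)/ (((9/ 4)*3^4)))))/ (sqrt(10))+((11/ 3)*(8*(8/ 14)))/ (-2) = -176/ 21+16281*sqrt(10)/ 32480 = -6.80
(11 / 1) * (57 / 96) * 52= 2717 / 8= 339.62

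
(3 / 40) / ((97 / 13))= 39 / 3880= 0.01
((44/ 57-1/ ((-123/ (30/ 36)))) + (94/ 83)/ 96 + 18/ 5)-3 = 64732099/ 46553040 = 1.39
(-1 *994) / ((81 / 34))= -33796 / 81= -417.23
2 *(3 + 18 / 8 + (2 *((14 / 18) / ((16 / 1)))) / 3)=1141 / 108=10.56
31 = 31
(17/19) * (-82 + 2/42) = -29257/399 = -73.33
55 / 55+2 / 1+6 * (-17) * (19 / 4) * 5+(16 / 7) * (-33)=-2494.93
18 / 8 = 9 / 4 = 2.25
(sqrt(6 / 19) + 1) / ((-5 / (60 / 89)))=-12 / 89 -12* sqrt(114) / 1691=-0.21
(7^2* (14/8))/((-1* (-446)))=343/1784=0.19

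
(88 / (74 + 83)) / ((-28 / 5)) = -110 / 1099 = -0.10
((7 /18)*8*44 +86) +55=2501 /9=277.89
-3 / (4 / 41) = -123 / 4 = -30.75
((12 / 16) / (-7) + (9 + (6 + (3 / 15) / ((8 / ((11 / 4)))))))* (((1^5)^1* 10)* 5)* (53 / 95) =888121 / 2128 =417.35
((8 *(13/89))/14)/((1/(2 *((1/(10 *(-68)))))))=-13/52955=-0.00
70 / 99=0.71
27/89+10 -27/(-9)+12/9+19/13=55877/3471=16.10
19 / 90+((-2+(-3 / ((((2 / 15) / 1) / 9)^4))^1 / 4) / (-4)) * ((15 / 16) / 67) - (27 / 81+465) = 666861103049 / 12349440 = 53999.30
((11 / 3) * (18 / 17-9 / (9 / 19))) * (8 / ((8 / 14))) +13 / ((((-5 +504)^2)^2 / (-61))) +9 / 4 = -11620382757007193 / 12648305592204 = -918.73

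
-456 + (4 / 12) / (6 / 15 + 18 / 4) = -67022 / 147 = -455.93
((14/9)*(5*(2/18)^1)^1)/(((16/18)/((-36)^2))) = 1260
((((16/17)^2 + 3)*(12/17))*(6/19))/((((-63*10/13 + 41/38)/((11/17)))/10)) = -231248160/1954976047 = -0.12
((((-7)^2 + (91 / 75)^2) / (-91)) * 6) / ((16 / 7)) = -141953 / 97500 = -1.46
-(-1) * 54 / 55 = 54 / 55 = 0.98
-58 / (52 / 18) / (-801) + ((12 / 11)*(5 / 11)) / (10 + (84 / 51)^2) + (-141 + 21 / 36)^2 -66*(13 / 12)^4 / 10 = 175162069933889261 / 8887950339840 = 19707.81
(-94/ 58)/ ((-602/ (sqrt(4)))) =0.01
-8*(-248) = 1984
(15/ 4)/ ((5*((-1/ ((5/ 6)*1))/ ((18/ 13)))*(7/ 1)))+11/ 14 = 241/ 364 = 0.66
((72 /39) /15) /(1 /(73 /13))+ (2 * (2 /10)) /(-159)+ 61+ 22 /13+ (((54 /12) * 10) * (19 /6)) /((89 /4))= 834465677 /11957595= 69.79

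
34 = 34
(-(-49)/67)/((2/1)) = 49/134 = 0.37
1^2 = 1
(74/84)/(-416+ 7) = -37/17178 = -0.00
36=36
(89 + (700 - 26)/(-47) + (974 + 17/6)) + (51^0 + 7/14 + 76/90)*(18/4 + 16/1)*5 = 2185723/1692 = 1291.80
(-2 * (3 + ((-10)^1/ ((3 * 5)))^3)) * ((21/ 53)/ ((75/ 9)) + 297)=-1606.26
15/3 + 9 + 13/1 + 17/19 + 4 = 606/19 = 31.89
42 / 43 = 0.98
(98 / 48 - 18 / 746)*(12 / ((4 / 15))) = 270915 / 2984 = 90.79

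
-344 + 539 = 195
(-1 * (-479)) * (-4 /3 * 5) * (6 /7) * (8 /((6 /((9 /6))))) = -38320 /7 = -5474.29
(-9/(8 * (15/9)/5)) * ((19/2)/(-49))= 513/784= 0.65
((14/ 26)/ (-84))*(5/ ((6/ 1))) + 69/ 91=0.75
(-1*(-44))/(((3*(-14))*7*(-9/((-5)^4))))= 13750/1323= 10.39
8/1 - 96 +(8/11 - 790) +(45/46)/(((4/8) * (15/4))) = -221818/253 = -876.75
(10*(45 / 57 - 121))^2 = 521665600 / 361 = 1445057.06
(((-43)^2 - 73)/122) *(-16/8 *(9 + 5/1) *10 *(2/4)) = -124320/61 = -2038.03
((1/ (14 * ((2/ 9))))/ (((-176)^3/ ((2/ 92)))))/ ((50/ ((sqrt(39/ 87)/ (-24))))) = 3 * sqrt(377)/ 81453894860800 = 0.00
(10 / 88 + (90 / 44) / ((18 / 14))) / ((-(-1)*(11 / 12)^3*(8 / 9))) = 36450 / 14641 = 2.49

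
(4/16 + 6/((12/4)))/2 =9/8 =1.12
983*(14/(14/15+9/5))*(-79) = -397755.37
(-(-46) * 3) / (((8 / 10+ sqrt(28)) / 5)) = 113.27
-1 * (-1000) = 1000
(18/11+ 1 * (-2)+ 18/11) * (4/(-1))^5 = -14336/11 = -1303.27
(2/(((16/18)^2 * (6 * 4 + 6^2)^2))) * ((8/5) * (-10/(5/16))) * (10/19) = -9/475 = -0.02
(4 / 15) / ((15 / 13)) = 52 / 225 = 0.23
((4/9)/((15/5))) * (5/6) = 10/81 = 0.12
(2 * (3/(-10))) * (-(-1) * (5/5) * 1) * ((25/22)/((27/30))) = -25/33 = -0.76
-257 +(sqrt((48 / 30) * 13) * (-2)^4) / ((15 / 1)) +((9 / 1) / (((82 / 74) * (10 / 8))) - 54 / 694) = -17825026 / 71135 +32 * sqrt(130) / 75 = -245.72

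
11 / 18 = 0.61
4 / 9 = 0.44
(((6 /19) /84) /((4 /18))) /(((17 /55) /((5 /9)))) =275 /9044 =0.03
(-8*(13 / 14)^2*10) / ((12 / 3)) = -845 / 49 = -17.24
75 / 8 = 9.38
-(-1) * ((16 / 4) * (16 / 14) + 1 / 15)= 487 / 105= 4.64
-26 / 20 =-13 / 10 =-1.30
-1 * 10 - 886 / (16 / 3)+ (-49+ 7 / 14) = -1797 / 8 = -224.62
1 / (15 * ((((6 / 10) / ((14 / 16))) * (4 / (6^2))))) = 7 / 8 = 0.88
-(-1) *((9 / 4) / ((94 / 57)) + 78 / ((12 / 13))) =32285 / 376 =85.86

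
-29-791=-820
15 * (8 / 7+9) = 1065 / 7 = 152.14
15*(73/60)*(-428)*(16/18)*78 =-1624688/3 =-541562.67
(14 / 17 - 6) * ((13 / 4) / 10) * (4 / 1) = -6.73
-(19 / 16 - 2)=13 / 16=0.81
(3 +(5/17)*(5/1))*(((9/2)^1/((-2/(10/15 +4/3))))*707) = -241794/17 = -14223.18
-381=-381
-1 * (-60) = 60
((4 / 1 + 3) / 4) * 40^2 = 2800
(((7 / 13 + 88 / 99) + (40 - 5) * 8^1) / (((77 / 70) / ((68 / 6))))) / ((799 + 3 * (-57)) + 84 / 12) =2239036 / 490347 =4.57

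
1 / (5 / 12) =12 / 5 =2.40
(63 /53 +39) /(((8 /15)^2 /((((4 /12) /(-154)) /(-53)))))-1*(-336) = 4651244547 /13842752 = 336.01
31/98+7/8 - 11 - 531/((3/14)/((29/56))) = -506879/392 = -1293.06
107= 107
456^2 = 207936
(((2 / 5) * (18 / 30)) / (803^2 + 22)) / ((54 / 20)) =4 / 29017395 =0.00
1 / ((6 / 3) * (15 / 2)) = 1 / 15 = 0.07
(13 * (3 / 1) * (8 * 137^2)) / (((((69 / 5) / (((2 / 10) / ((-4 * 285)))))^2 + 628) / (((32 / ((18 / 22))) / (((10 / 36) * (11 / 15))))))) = 21621888 / 118988389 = 0.18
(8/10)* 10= 8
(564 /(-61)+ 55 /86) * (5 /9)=-225745 /47214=-4.78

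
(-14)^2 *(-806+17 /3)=-470596 /3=-156865.33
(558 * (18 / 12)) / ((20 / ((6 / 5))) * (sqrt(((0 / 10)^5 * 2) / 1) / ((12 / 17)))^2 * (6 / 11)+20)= 837 / 20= 41.85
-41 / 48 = -0.85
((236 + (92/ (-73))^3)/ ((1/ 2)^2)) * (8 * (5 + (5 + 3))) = 37868198784/ 389017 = 97343.30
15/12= 1.25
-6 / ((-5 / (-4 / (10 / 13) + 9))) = 114 / 25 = 4.56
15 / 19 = 0.79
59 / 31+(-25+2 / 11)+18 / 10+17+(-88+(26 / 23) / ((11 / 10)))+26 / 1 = -2552398 / 39215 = -65.09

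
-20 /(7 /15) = -42.86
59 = 59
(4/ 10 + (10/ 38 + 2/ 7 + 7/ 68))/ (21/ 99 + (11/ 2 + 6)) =0.09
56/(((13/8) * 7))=64/13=4.92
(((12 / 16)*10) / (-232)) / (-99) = 5 / 15312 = 0.00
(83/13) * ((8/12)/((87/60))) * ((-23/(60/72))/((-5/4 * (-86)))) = -61088/81055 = -0.75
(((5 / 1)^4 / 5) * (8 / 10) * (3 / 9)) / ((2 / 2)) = 100 / 3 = 33.33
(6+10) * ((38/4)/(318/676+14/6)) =154128/2843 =54.21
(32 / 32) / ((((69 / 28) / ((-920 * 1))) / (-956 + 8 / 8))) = 1069600 / 3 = 356533.33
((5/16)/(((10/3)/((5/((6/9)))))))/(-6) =-15/128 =-0.12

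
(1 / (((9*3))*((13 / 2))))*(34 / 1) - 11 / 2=-3725 / 702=-5.31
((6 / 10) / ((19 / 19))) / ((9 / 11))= 11 / 15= 0.73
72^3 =373248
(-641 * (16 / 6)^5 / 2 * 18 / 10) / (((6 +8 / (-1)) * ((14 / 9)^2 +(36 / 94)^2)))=4349856768 / 287005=15156.03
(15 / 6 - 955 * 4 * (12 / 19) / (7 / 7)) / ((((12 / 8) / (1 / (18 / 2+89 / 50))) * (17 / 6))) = -9158500 / 174097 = -52.61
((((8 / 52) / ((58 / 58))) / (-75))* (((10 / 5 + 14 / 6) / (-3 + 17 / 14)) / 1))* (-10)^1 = -56 / 1125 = -0.05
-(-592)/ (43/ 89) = 52688/ 43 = 1225.30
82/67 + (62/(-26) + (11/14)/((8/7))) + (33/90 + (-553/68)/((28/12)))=-12764329/3553680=-3.59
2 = 2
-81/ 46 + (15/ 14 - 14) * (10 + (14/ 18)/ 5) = -964003/ 7245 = -133.06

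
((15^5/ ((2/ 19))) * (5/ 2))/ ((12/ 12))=18035156.25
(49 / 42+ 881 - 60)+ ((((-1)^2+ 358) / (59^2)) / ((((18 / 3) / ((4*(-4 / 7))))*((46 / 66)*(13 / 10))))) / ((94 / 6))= 1689198795223 / 2054576706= 822.16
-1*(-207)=207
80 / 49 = 1.63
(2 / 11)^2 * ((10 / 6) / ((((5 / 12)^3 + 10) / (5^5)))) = 7200000 / 421201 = 17.09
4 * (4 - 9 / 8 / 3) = 14.50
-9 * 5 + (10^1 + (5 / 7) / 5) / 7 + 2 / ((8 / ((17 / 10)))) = -84527 / 1960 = -43.13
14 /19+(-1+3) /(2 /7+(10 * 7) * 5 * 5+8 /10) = 429681 /582236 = 0.74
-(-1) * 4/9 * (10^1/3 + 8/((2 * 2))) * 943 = 60352/27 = 2235.26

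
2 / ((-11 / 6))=-12 / 11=-1.09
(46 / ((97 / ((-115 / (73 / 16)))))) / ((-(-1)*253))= -3680 / 77891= -0.05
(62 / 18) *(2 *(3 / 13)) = 62 / 39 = 1.59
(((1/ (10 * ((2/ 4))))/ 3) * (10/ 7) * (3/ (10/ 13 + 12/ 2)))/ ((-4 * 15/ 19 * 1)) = -247/ 18480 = -0.01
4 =4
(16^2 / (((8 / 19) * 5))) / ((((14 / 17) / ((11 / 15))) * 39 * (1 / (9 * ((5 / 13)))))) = 56848 / 5915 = 9.61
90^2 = 8100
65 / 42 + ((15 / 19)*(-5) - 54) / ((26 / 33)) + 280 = 1078891 / 5187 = 208.00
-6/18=-0.33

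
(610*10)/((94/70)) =213500/47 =4542.55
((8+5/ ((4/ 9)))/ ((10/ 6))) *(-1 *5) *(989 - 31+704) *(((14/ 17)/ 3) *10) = -4479090/ 17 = -263475.88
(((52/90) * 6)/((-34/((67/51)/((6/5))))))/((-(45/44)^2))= 1686256/15801075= 0.11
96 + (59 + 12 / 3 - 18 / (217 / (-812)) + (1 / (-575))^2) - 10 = 2217501906 / 10249375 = 216.35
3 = 3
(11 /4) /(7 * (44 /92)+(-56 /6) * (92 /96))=-2277 /4634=-0.49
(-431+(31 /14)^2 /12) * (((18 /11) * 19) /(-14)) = 57726807 /60368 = 956.25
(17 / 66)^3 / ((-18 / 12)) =-0.01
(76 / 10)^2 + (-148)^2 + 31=549819 / 25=21992.76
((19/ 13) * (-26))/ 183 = -0.21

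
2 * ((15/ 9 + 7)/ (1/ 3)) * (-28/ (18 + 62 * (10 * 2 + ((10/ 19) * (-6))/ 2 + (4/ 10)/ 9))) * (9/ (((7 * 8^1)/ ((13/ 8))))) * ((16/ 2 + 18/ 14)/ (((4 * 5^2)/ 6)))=-10143549/ 55677776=-0.18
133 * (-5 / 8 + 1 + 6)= 6783 / 8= 847.88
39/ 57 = 13/ 19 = 0.68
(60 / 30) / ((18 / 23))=23 / 9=2.56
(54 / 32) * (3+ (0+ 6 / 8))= 405 / 64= 6.33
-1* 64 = -64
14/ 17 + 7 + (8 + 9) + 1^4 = 439/ 17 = 25.82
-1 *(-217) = 217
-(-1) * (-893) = -893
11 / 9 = 1.22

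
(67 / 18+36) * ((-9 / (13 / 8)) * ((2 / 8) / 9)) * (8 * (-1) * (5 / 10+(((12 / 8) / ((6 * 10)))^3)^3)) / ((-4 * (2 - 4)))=480597333333337 / 157286400000000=3.06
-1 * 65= -65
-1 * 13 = -13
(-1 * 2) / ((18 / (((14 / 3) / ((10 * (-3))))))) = 7 / 405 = 0.02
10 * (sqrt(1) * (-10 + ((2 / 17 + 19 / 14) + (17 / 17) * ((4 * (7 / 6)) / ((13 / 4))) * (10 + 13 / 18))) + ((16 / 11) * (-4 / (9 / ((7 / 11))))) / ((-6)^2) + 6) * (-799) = -91638587225 / 891891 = -102746.40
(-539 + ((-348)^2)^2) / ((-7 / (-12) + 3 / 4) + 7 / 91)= 10399653687.33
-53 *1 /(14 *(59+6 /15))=-0.06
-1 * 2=-2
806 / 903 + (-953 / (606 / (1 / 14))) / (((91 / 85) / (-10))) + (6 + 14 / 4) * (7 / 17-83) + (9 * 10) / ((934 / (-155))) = -35034869610751 / 43926344098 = -797.58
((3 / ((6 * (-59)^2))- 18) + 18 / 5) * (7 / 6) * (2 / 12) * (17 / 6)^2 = -1014046957 / 45113760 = -22.48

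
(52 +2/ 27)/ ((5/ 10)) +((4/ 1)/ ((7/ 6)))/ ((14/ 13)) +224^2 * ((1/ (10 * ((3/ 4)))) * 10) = 88652464/ 1323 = 67008.67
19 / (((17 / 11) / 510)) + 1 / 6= 37621 / 6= 6270.17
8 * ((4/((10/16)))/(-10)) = -128/25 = -5.12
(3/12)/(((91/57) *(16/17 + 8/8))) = 323/4004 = 0.08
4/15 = 0.27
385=385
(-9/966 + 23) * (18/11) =6057/161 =37.62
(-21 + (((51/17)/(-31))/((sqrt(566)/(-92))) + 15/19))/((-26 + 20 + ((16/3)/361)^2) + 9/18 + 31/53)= 2512698624/611048033 - 17157020292 * sqrt(566)/5360724393509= 4.04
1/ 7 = 0.14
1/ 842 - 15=-12629/ 842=-15.00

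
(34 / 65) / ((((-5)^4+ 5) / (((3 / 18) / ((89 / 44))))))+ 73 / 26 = 30699073 / 10933650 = 2.81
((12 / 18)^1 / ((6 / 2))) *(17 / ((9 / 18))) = 68 / 9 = 7.56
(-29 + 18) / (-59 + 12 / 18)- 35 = -6092 / 175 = -34.81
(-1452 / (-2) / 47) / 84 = 121 / 658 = 0.18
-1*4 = -4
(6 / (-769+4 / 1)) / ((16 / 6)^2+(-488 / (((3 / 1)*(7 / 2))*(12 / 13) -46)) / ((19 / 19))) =-354 / 927605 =-0.00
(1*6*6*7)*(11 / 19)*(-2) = -5544 / 19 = -291.79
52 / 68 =13 / 17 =0.76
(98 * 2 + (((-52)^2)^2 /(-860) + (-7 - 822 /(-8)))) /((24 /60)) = -7060711 /344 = -20525.32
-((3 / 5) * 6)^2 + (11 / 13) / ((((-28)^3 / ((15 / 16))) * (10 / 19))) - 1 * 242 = -58207587643 / 228300800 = -254.96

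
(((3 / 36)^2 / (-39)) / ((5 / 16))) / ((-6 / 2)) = 1 / 5265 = 0.00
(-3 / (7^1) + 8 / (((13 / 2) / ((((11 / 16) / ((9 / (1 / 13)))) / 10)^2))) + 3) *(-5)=-5125162447 / 398623680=-12.86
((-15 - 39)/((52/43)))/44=-1161/1144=-1.01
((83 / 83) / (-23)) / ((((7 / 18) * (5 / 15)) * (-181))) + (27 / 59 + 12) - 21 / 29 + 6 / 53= 31310898336 / 2642593303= 11.85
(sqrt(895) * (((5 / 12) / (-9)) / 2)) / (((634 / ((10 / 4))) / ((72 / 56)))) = -25 * sqrt(895) / 213024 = -0.00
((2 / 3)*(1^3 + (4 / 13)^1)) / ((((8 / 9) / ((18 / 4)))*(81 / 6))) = 17 / 52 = 0.33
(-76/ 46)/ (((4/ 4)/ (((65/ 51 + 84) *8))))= -1322096/ 1173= -1127.11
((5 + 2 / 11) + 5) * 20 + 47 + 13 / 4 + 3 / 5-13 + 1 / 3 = 159601 / 660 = 241.82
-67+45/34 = -2233/34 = -65.68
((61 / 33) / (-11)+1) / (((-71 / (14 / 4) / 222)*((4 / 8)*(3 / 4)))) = -625744 / 25773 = -24.28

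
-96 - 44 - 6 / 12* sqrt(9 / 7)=-140 - 3* sqrt(7) / 14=-140.57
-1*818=-818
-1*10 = -10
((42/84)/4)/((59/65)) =65/472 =0.14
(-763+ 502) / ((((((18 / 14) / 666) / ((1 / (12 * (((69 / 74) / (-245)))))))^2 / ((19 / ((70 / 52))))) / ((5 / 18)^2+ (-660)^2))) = -159219043303392229509625 / 771282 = -206434278646969888.46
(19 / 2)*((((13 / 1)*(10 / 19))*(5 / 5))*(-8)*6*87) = -271440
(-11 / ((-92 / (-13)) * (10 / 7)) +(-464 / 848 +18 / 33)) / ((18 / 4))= -584503 / 2413620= -0.24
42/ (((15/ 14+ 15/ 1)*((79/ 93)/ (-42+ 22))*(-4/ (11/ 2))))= 33418/ 395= 84.60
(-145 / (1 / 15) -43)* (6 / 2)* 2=-13308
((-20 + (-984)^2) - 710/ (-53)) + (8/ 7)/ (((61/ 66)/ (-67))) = 21910577158/ 22631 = 968166.55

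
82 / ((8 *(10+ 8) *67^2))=41 / 323208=0.00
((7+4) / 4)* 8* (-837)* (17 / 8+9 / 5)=-1445499 / 20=-72274.95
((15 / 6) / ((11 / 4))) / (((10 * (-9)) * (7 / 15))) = -5 / 231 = -0.02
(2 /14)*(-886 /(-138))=443 /483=0.92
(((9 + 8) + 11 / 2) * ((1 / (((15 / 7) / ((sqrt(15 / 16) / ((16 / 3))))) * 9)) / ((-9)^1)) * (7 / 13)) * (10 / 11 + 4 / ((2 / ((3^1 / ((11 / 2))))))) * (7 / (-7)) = 49 * sqrt(15) / 7488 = 0.03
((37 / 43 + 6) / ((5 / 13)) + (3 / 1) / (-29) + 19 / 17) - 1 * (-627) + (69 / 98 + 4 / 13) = 17470174207 / 27007526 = 646.86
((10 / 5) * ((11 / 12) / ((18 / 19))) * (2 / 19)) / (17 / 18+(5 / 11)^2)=1331 / 7521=0.18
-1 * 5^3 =-125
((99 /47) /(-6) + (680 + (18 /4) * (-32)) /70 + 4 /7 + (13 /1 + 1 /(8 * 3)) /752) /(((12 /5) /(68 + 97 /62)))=228.83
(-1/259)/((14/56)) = -4/259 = -0.02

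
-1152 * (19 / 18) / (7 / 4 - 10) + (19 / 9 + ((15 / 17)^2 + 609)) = 21723863 / 28611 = 759.28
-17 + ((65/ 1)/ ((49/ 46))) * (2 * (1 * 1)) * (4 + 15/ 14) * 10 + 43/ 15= 31770784/ 5145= 6175.08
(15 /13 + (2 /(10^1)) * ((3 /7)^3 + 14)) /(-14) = -44251 /156065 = -0.28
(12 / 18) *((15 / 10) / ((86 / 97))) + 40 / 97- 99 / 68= 23937 / 283628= 0.08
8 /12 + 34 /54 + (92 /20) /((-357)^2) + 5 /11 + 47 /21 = 83884454 /21029085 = 3.99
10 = 10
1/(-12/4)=-0.33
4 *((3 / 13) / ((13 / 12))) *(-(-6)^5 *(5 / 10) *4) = 2239488 / 169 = 13251.41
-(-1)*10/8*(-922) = -2305/2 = -1152.50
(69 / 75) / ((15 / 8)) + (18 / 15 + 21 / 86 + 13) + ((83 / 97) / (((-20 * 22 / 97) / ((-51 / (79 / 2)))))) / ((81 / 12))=1258692593 / 84075750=14.97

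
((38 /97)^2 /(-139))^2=2085136 /1710474238201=0.00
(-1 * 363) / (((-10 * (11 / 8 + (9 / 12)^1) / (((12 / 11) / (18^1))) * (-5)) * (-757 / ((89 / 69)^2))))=697048 / 1531732725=0.00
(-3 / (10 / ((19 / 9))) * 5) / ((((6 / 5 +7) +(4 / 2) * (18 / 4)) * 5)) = -19 / 516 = -0.04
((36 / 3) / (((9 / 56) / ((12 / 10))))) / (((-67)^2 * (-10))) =-224 / 112225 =-0.00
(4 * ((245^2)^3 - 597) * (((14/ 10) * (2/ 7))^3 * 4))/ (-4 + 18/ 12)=-55365148803847168/ 625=-88584238086155.47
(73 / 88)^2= 5329 / 7744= 0.69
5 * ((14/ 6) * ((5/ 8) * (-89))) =-15575/ 24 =-648.96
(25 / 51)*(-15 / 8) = -125 / 136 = -0.92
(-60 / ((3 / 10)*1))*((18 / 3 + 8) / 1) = -2800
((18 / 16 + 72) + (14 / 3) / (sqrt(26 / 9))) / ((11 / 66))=42* sqrt(26) / 13 + 1755 / 4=455.22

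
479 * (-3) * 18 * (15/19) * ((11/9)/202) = -123.56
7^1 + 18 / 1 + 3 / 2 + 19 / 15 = 833 / 30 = 27.77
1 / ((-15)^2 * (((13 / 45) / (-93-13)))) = -106 / 65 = -1.63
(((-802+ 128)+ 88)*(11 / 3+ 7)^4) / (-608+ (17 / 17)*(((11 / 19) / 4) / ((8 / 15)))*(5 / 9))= 373595045888 / 29935359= 12480.06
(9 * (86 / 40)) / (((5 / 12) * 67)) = 0.69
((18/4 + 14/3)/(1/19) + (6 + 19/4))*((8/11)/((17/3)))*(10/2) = 22190/187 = 118.66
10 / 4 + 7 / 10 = 3.20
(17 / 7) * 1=17 / 7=2.43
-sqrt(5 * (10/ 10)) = -sqrt(5) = -2.24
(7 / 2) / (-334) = -0.01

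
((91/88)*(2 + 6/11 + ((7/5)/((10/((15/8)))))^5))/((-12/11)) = -8353374585101/3460300800000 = -2.41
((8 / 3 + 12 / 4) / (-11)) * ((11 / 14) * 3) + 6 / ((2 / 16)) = 655 / 14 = 46.79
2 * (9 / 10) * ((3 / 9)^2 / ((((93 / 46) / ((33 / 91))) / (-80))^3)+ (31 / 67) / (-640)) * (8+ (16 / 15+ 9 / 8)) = -3478593663900374985437 / 577584174830208000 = -6022.66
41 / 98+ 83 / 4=4149 / 196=21.17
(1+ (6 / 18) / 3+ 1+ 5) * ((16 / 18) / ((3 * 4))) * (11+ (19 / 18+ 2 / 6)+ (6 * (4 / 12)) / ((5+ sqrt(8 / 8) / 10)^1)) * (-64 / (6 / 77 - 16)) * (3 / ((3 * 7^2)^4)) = 0.00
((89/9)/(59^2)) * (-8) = -712/31329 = -0.02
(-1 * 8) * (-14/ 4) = 28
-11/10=-1.10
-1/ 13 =-0.08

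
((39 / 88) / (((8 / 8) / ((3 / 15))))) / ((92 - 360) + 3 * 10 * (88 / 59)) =-2301 / 5795680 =-0.00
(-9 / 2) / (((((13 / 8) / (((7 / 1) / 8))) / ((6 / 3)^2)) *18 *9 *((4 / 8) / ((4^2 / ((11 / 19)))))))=-4256 / 1287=-3.31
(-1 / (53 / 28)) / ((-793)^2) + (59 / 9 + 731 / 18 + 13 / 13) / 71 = 9632068205 / 14198152722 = 0.68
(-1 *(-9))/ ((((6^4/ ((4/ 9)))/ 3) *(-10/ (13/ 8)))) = -13/ 8640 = -0.00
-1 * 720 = -720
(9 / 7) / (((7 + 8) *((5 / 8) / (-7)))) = -0.96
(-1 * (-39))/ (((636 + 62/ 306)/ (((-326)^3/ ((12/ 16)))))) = -275643385056/ 97339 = -2831787.72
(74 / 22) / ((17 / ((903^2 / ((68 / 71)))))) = 2142079443 / 12716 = 168455.45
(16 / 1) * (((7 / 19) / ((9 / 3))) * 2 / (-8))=-28 / 57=-0.49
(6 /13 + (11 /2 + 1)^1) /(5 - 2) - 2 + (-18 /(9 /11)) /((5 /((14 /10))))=-5.84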